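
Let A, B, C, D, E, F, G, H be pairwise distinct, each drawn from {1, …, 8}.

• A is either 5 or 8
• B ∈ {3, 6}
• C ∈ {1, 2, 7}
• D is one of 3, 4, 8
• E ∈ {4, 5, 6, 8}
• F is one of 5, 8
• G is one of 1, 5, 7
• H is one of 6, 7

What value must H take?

The 8 variables together cover exactly {1, 2, 3, 4, 5, 6, 7, 8} — 8 values for 8 variables — and 2 appears only in C's list, so C = 2.
Among the 7 still-open variables, 1 fits only G (and all 7 values in {1, 3, 4, 5, 6, 7, 8} must be used), so G = 1.
The 6 still-open variables draw from only 6 values {3, 4, 5, 6, 7, 8}, so each is used; only H can be 7, hence H = 7.

7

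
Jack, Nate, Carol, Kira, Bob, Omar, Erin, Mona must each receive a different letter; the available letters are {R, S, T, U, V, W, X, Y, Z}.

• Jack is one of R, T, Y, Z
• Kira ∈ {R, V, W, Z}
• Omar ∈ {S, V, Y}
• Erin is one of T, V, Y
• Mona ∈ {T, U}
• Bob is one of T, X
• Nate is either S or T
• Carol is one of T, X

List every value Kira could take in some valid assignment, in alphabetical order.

Carol and Bob share exactly the 2 values {T, X}; by pigeonhole those values go to them, so strike T, X from Jack, Nate, Erin, Mona.
Nate must be S (only option left). So Omar can't be S.
Mona must be U (only option left).
The 2 variables Omar and Erin are confined to {V, Y}, which locks those values in; drop them from Jack, Kira.
No further eliminations apply; Kira can still be any of R, W, Z.

R, W, Z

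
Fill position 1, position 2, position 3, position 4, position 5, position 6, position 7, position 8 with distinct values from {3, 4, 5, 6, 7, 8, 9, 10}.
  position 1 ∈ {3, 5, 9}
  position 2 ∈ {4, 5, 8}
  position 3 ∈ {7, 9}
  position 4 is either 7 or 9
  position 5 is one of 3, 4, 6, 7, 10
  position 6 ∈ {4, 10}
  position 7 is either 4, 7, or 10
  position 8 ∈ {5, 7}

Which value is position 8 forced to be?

5

The 8 variables together cover exactly {3, 4, 5, 6, 7, 8, 9, 10} — 8 values for 8 variables — and 6 appears only in position 5's list, so position 5 = 6.
The 7 still-open variables together cover exactly {3, 4, 5, 7, 8, 9, 10} — 7 values for 7 variables — and 3 appears only in position 1's list, so position 1 = 3.
The 6 still-open variables together cover exactly {4, 5, 7, 8, 9, 10} — 6 values for 6 variables — and 8 appears only in position 2's list, so position 2 = 8.
The 5 still-open variables together cover exactly {4, 5, 7, 9, 10} — 5 values for 5 variables — and 5 appears only in position 8's list, so position 8 = 5.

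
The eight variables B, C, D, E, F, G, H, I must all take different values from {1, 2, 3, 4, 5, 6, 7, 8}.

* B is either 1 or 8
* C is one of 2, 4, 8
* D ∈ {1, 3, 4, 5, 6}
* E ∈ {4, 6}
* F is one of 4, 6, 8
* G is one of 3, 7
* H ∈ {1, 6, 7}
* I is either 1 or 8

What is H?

The 8 variables draw from only 8 values {1, 2, 3, 4, 5, 6, 7, 8}, so each is used; only C can be 2, hence C = 2.
The 7 still-open variables draw from only 7 values {1, 3, 4, 5, 6, 7, 8}, so each is used; only D can be 5, hence D = 5.
The 6 still-open variables draw from only 6 values {1, 3, 4, 6, 7, 8}, so each is used; only G can be 3, hence G = 3.
Among the 5 still-open variables, 7 fits only H (and all 5 values in {1, 4, 6, 7, 8} must be used), so H = 7.

7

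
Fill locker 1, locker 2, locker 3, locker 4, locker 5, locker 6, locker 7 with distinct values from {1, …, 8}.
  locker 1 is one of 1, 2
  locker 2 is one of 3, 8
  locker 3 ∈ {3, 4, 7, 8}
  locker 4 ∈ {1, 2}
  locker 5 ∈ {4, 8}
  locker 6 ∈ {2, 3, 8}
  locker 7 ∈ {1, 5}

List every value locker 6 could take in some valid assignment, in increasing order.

Among the 7 variables, 5 fits only locker 7 (and all 7 values in {1, 2, 3, 4, 5, 7, 8} must be used), so locker 7 = 5.
The 6 still-open variables draw from only 6 values {1, 2, 3, 4, 7, 8}, so each is used; only locker 3 can be 7, hence locker 3 = 7.
The 5 still-open variables draw from only 5 values {1, 2, 3, 4, 8}, so each is used; only locker 5 can be 4, hence locker 5 = 4.
locker 1 and locker 4 between them cover only {1, 2} — a naked pair. Remove those values from locker 6.
No further eliminations apply; locker 6 can still be any of 3, 8.

3, 8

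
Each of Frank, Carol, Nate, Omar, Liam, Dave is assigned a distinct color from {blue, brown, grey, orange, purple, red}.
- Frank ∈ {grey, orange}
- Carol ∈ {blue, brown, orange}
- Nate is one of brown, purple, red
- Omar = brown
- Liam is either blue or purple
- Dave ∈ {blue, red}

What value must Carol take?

Omar must be brown (only option left). Eliminate brown elsewhere: Carol, Nate.
Among the 5 still-open variables, grey fits only Frank (and all 5 values in {blue, grey, orange, purple, red} must be used), so Frank = grey.
The 4 still-open variables draw from only 4 values {blue, orange, purple, red}, so each is used; only Carol can be orange, hence Carol = orange.

orange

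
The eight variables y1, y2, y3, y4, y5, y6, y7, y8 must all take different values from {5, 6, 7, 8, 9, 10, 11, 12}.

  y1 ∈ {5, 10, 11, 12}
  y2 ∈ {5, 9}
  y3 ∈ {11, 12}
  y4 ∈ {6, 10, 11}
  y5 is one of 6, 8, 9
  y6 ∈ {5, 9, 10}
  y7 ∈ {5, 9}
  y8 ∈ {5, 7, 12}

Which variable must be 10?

y6

Among the 8 variables, 7 fits only y8 (and all 8 values in {5, 6, 7, 8, 9, 10, 11, 12} must be used), so y8 = 7.
The 7 still-open variables draw from only 7 values {5, 6, 8, 9, 10, 11, 12}, so each is used; only y5 can be 8, hence y5 = 8.
The 6 still-open variables draw from only 6 values {5, 6, 9, 10, 11, 12}, so each is used; only y4 can be 6, hence y4 = 6.
The 2 variables y2 and y7 are confined to {5, 9}, which locks those values in; drop them from y1, y6.
So 10 goes to y6.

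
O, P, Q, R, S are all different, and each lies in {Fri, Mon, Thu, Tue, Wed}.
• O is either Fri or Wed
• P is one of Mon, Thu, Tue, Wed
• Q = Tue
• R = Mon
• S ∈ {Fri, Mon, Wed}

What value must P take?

Thu

Q must be Tue (only option left). Eliminate Tue elsewhere: P.
That leaves R = Mon. Remove Mon from P, S.
Among the 3 still-open variables, Thu fits only P (and all 3 values in {Fri, Thu, Wed} must be used), so P = Thu.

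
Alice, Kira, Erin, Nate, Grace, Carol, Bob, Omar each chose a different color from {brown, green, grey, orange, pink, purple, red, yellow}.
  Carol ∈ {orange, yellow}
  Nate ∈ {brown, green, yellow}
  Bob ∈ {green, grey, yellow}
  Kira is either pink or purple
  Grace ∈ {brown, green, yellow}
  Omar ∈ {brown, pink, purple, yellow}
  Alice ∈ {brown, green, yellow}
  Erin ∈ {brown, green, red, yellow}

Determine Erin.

red

Among the 8 variables, grey fits only Bob (and all 8 values in {brown, green, grey, orange, pink, purple, red, yellow} must be used), so Bob = grey.
Among the 7 still-open variables, orange fits only Carol (and all 7 values in {brown, green, orange, pink, purple, red, yellow} must be used), so Carol = orange.
The 6 still-open variables together cover exactly {brown, green, pink, purple, red, yellow} — 6 values for 6 variables — and red appears only in Erin's list, so Erin = red.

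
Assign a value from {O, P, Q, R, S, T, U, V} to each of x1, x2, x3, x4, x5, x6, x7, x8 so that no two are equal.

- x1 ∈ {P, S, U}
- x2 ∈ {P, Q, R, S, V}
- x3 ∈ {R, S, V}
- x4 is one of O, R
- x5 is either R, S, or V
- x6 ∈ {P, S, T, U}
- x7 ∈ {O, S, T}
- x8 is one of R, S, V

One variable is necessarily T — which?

x7

The 8 variables draw from only 8 values {O, P, Q, R, S, T, U, V}, so each is used; only x2 can be Q, hence x2 = Q.
x3, x5, x8 between them cover only {R, S, V} — a naked triple. Remove those values from x1, x4, x6, x7.
That leaves x4 = O. Eliminate O elsewhere: x7.
So T goes to x7.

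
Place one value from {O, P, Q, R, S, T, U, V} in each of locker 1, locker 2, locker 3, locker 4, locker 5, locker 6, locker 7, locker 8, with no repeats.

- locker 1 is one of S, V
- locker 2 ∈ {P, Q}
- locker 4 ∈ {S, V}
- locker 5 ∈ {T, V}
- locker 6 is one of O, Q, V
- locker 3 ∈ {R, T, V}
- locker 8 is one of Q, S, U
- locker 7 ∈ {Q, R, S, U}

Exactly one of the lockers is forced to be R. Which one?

locker 3

The 8 variables draw from only 8 values {O, P, Q, R, S, T, U, V}, so each is used; only locker 6 can be O, hence locker 6 = O.
The 7 still-open variables draw from only 7 values {P, Q, R, S, T, U, V}, so each is used; only locker 2 can be P, hence locker 2 = P.
locker 1 and locker 4 share exactly the 2 values {S, V}; by pigeonhole those values go to them, so strike S, V from locker 3, locker 5, locker 7, locker 8.
locker 5 has just one choice, so locker 5 = T. So locker 3 can't be T.
So R goes to locker 3.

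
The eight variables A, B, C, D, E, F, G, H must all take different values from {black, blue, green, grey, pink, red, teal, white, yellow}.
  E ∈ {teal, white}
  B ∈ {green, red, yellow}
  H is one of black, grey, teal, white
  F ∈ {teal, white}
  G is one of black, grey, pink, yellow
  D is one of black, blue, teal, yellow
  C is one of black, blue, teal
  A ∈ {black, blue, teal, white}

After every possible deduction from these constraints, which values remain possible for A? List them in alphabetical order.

black, blue

The 2 variables E and F are confined to {teal, white}, which locks those values in; drop them from A, C, D, H.
A and C between them cover only {black, blue} — a naked pair. Remove those values from D, G, H.
D must be yellow (only option left). Eliminate yellow elsewhere: B, G.
H has just one choice, so H = grey. So G can't be grey.
G's domain is down to {pink}, so G = pink.
No further eliminations apply; A can still be any of black, blue.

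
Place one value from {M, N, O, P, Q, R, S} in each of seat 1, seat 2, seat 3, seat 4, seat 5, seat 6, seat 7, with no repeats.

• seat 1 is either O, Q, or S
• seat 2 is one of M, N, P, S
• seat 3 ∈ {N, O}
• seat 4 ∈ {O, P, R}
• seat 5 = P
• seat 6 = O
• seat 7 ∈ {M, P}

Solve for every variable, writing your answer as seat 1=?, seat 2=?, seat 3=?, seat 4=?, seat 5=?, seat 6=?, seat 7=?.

seat 5's domain is down to {P}, so seat 5 = P. Eliminate P elsewhere: seat 2, seat 4, seat 7.
seat 6 must be O (only option left). Eliminate O elsewhere: seat 1, seat 3, seat 4.
seat 7's domain is down to {M}, so seat 7 = M. Eliminate M elsewhere: seat 2.
seat 3's domain is down to {N}, so seat 3 = N. So seat 2 can't be N.
seat 4 must be R (only option left).
seat 2 has just one choice, so seat 2 = S. Remove S from seat 1.
seat 1 must be Q (only option left).

seat 1=Q, seat 2=S, seat 3=N, seat 4=R, seat 5=P, seat 6=O, seat 7=M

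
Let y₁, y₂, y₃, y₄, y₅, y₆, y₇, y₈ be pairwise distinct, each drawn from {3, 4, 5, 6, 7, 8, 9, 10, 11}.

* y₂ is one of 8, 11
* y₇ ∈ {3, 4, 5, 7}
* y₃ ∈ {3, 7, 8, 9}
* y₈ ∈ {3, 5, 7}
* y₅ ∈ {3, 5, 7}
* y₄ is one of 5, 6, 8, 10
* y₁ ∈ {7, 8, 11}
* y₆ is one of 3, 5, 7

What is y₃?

y₅, y₆, y₈ between them cover only {3, 5, 7} — a naked triple. Remove those values from y₁, y₃, y₄, y₇.
y₇ must be 4 (only option left).
y₁ and y₂ between them cover only {8, 11} — a naked pair. Remove those values from y₃, y₄.
So y₃ = 9.

9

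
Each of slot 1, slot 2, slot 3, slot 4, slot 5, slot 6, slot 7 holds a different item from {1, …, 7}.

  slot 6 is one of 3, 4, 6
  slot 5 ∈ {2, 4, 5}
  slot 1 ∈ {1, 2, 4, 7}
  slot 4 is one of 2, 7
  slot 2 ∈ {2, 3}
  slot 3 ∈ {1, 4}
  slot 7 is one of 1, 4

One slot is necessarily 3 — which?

The 7 variables together cover exactly {1, 2, 3, 4, 5, 6, 7} — 7 values for 7 variables — and 5 appears only in slot 5's list, so slot 5 = 5.
Among the 6 still-open variables, 6 fits only slot 6 (and all 6 values in {1, 2, 3, 4, 6, 7} must be used), so slot 6 = 6.
Among the 5 still-open variables, 3 fits only slot 2 (and all 5 values in {1, 2, 3, 4, 7} must be used), so slot 2 = 3.

slot 2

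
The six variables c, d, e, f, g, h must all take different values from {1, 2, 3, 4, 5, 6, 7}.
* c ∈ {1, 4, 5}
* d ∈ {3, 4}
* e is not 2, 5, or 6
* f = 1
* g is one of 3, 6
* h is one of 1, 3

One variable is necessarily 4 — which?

f's domain is down to {1}, so f = 1. So c, e, h can't be 1.
h has just one choice, so h = 3. Strike 3 from d, e, g.
So 4 goes to d.

d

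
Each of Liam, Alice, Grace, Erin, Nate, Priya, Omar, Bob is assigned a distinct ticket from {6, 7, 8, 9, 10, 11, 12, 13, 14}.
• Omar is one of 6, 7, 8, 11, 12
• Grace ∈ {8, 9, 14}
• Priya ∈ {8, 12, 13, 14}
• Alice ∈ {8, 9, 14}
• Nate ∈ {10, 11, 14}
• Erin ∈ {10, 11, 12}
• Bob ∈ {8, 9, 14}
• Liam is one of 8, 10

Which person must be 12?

Alice, Grace, Bob between them cover only {8, 9, 14} — a naked triple. Remove those values from Liam, Nate, Priya, Omar.
That leaves Liam = 10. So Erin, Nate can't be 10.
Nate has just one choice, so Nate = 11. Remove 11 from Erin, Omar.
So 12 goes to Erin.

Erin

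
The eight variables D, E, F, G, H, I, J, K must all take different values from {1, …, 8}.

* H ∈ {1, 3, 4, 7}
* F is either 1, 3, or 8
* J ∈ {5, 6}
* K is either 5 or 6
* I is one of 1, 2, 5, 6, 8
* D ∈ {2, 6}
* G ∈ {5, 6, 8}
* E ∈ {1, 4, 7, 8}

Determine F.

The 2 variables J and K are confined to {5, 6}, which locks those values in; drop them from D, G, I.
D's domain is down to {2}, so D = 2. Strike 2 from I.
That leaves G = 8. Eliminate 8 elsewhere: E, F, I.
I has just one choice, so I = 1. Strike 1 from E, F, H.
So F = 3.

3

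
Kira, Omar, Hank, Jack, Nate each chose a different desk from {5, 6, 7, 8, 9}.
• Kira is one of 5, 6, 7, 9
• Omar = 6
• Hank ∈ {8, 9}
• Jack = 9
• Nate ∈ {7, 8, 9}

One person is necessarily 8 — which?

Omar has just one choice, so Omar = 6. Remove 6 from Kira.
That leaves Jack = 9. So Kira, Hank, Nate can't be 9.
So 8 goes to Hank.

Hank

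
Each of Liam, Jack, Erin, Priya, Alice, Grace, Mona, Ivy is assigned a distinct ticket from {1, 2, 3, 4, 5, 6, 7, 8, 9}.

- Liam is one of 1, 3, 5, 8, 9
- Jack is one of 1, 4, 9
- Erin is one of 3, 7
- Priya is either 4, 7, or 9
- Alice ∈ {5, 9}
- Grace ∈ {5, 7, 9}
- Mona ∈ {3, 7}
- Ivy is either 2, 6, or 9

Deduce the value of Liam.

8

Erin and Mona share exactly the 2 values {3, 7}; by pigeonhole those values go to them, so strike 3, 7 from Liam, Priya, Grace.
Alice and Grace between them cover only {5, 9} — a naked pair. Remove those values from Liam, Jack, Priya, Ivy.
Priya's domain is down to {4}, so Priya = 4. So Jack can't be 4.
Jack must be 1 (only option left). Remove 1 from Liam.
So Liam = 8.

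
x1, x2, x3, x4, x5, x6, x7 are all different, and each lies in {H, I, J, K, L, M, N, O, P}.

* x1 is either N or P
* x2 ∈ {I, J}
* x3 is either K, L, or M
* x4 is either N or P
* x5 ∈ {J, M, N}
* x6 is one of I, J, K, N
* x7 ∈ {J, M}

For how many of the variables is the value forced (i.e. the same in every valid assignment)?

Among the 7 variables, L fits only x3 (and all 7 values in {I, J, K, L, M, N, P} must be used), so x3 = L.
The 6 still-open variables together cover exactly {I, J, K, M, N, P} — 6 values for 6 variables — and K appears only in x6's list, so x6 = K.
The 5 still-open variables together cover exactly {I, J, M, N, P} — 5 values for 5 variables — and I appears only in x2's list, so x2 = I.
x1 and x4 share exactly the 2 values {N, P}; by pigeonhole those values go to them, so strike N, P from x5.
Determined: x2=I, x3=L, x6=K. The other variables each still have more than one consistent value. That makes 3.

3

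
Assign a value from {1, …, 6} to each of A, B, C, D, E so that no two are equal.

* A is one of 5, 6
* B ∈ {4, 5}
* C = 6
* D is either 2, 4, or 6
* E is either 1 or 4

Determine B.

4

C must be 6 (only option left). Remove 6 from A, D.
A has just one choice, so A = 5. Remove 5 from B.
So B = 4.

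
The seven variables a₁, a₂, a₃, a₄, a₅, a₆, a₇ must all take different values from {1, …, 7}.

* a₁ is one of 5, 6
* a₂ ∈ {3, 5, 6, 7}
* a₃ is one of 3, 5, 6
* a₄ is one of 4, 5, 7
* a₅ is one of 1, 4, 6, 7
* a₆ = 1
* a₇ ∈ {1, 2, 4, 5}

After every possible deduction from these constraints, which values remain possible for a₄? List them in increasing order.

4, 5, 7

a₆'s domain is down to {1}, so a₆ = 1. So a₅, a₇ can't be 1.
The 6 still-open variables together cover exactly {2, 3, 4, 5, 6, 7} — 6 values for 6 variables — and 2 appears only in a₇'s list, so a₇ = 2.
No further eliminations apply; a₄ can still be any of 4, 5, 7.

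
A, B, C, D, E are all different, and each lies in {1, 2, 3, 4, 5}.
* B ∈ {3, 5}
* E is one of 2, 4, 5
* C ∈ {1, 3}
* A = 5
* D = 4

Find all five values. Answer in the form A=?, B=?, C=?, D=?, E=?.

A=5, B=3, C=1, D=4, E=2

A must be 5 (only option left). Eliminate 5 elsewhere: B, E.
B must be 3 (only option left). So C can't be 3.
C has just one choice, so C = 1.
D's domain is down to {4}, so D = 4. Remove 4 from E.
That leaves E = 2.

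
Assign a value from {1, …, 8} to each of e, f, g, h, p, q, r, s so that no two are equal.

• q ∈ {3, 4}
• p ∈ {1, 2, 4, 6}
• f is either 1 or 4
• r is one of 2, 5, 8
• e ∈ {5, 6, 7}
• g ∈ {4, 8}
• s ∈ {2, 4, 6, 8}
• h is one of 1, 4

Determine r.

Among the 8 variables, 3 fits only q (and all 8 values in {1, 2, 3, 4, 5, 6, 7, 8} must be used), so q = 3.
Among the 7 still-open variables, 7 fits only e (and all 7 values in {1, 2, 4, 5, 6, 7, 8} must be used), so e = 7.
The 6 still-open variables together cover exactly {1, 2, 4, 5, 6, 8} — 6 values for 6 variables — and 5 appears only in r's list, so r = 5.

5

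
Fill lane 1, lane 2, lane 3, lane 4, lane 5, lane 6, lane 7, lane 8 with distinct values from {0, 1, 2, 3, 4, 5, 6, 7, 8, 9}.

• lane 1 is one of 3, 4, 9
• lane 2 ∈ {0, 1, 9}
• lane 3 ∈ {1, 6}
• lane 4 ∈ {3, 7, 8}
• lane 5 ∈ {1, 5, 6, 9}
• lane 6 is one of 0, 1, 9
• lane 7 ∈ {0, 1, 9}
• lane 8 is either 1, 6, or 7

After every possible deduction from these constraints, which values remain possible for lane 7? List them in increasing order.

0, 1, 9

lane 2, lane 6, lane 7 share exactly the 3 values {0, 1, 9}; by pigeonhole those values go to them, so strike 0, 1, 9 from lane 1, lane 3, lane 5, lane 8.
lane 3 must be 6 (only option left). Strike 6 from lane 5, lane 8.
lane 5's domain is down to {5}, so lane 5 = 5.
lane 8 has just one choice, so lane 8 = 7. Remove 7 from lane 4.
No further eliminations apply; lane 7 can still be any of 0, 1, 9.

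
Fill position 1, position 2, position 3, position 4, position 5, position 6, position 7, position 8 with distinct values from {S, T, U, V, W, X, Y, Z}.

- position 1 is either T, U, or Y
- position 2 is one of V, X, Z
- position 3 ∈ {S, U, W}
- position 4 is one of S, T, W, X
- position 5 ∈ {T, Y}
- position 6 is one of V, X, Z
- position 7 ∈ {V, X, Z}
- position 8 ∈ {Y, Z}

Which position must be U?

position 1

position 2, position 6, position 7 between them cover only {V, X, Z} — a naked triple. Remove those values from position 4, position 8.
That leaves position 8 = Y. Eliminate Y elsewhere: position 1, position 5.
position 5 has just one choice, so position 5 = T. So position 1, position 4 can't be T.
So U goes to position 1.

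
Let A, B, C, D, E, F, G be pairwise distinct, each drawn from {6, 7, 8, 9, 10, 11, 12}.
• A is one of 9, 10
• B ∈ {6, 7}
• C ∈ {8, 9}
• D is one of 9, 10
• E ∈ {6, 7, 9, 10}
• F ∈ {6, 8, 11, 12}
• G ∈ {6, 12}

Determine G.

Among the 7 variables, 11 fits only F (and all 7 values in {6, 7, 8, 9, 10, 11, 12} must be used), so F = 11.
The 6 still-open variables together cover exactly {6, 7, 8, 9, 10, 12} — 6 values for 6 variables — and 8 appears only in C's list, so C = 8.
The 5 still-open variables draw from only 5 values {6, 7, 9, 10, 12}, so each is used; only G can be 12, hence G = 12.

12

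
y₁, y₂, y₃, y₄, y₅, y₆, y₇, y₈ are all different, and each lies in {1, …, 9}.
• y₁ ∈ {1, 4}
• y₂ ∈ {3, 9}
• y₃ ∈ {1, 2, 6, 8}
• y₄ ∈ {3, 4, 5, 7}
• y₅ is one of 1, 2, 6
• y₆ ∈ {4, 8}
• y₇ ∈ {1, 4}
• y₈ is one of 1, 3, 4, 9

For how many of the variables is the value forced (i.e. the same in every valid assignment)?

1

The 2 variables y₁ and y₇ are confined to {1, 4}, which locks those values in; drop them from y₃, y₄, y₅, y₆, y₈.
y₆ must be 8 (only option left). So y₃ can't be 8.
y₂ and y₈ share exactly the 2 values {3, 9}; by pigeonhole those values go to them, so strike 3, 9 from y₄.
Determined: y₆=8. The other variables each still have more than one consistent value. That makes 1.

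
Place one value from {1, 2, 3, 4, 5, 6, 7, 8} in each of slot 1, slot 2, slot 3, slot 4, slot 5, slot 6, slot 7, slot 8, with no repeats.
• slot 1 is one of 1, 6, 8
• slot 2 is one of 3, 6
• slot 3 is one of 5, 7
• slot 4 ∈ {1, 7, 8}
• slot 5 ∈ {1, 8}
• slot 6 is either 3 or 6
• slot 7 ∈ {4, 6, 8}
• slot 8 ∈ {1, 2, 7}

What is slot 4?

7

Among the 8 variables, 2 fits only slot 8 (and all 8 values in {1, 2, 3, 4, 5, 6, 7, 8} must be used), so slot 8 = 2.
The 7 still-open variables together cover exactly {1, 3, 4, 5, 6, 7, 8} — 7 values for 7 variables — and 4 appears only in slot 7's list, so slot 7 = 4.
Among the 6 still-open variables, 5 fits only slot 3 (and all 6 values in {1, 3, 5, 6, 7, 8} must be used), so slot 3 = 5.
The 5 still-open variables together cover exactly {1, 3, 6, 7, 8} — 5 values for 5 variables — and 7 appears only in slot 4's list, so slot 4 = 7.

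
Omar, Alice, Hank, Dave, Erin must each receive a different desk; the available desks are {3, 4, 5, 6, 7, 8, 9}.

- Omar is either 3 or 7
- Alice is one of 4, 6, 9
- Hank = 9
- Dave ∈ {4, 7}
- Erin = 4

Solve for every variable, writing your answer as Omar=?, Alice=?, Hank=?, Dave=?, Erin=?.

Omar=3, Alice=6, Hank=9, Dave=7, Erin=4

Hank's domain is down to {9}, so Hank = 9. Eliminate 9 elsewhere: Alice.
That leaves Erin = 4. Strike 4 from Alice, Dave.
That leaves Alice = 6.
That leaves Dave = 7. Eliminate 7 elsewhere: Omar.
That leaves Omar = 3.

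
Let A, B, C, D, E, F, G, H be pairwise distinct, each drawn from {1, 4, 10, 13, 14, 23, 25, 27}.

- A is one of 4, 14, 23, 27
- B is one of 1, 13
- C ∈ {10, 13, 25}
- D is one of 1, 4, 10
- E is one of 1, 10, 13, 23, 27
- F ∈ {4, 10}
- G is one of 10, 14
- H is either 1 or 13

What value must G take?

14

Among the 8 variables, 25 fits only C (and all 8 values in {1, 4, 10, 13, 14, 23, 25, 27} must be used), so C = 25.
B and H share exactly the 2 values {1, 13}; by pigeonhole those values go to them, so strike 1, 13 from D, E.
D and F share exactly the 2 values {4, 10}; by pigeonhole those values go to them, so strike 4, 10 from A, E, G.
So G = 14.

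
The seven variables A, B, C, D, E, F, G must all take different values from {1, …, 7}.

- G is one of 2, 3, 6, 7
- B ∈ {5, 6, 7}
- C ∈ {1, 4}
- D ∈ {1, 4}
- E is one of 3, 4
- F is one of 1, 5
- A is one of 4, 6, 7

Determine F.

Among the 7 variables, 2 fits only G (and all 7 values in {1, 2, 3, 4, 5, 6, 7} must be used), so G = 2.
The 6 still-open variables draw from only 6 values {1, 3, 4, 5, 6, 7}, so each is used; only E can be 3, hence E = 3.
C and D share exactly the 2 values {1, 4}; by pigeonhole those values go to them, so strike 1, 4 from A, F.
So F = 5.

5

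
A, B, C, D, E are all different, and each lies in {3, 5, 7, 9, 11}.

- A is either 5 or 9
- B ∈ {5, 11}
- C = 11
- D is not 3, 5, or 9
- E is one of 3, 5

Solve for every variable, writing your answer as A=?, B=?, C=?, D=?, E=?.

A=9, B=5, C=11, D=7, E=3

C must be 11 (only option left). Strike 11 from B, D.
D has just one choice, so D = 7.
That leaves B = 5. Eliminate 5 elsewhere: A, E.
E has just one choice, so E = 3.
A must be 9 (only option left).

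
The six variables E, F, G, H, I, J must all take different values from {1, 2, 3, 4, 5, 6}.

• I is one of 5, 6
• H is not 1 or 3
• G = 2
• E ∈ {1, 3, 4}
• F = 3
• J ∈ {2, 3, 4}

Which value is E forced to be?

F's domain is down to {3}, so F = 3. Remove 3 from E, J.
That leaves G = 2. Strike 2 from H, J.
J has just one choice, so J = 4. Strike 4 from E, H.
So E = 1.

1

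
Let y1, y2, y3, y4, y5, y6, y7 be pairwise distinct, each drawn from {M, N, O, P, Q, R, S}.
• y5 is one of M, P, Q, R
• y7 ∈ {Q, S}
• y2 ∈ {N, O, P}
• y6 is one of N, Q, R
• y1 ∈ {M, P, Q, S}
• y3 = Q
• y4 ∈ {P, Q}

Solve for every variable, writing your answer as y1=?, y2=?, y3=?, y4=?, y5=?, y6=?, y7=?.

y3 has just one choice, so y3 = Q. Strike Q from y1, y4, y5, y6, y7.
y4's domain is down to {P}, so y4 = P. Eliminate P elsewhere: y1, y2, y5.
y7 has just one choice, so y7 = S. Remove S from y1.
That leaves y1 = M. Strike M from y5.
y5's domain is down to {R}, so y5 = R. Eliminate R elsewhere: y6.
y6 has just one choice, so y6 = N. So y2 can't be N.
y2 has just one choice, so y2 = O.

y1=M, y2=O, y3=Q, y4=P, y5=R, y6=N, y7=S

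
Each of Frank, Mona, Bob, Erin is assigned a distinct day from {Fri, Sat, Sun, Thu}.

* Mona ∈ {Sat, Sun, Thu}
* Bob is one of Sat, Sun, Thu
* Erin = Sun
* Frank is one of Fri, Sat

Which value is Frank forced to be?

Fri

Erin must be Sun (only option left). Eliminate Sun elsewhere: Mona, Bob.
Among the 3 still-open variables, Fri fits only Frank (and all 3 values in {Fri, Sat, Thu} must be used), so Frank = Fri.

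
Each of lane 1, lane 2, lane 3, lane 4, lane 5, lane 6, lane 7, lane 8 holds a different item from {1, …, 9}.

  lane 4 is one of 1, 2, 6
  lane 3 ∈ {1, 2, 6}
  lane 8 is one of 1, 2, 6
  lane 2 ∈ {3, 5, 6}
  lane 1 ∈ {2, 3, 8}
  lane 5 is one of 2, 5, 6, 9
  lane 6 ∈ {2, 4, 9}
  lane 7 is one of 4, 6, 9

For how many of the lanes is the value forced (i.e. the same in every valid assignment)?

3

The 8 variables draw from only 8 values {1, 2, 3, 4, 5, 6, 8, 9}, so each is used; only lane 1 can be 8, hence lane 1 = 8.
The 7 still-open variables draw from only 7 values {1, 2, 3, 4, 5, 6, 9}, so each is used; only lane 2 can be 3, hence lane 2 = 3.
The 6 still-open variables together cover exactly {1, 2, 4, 5, 6, 9} — 6 values for 6 variables — and 5 appears only in lane 5's list, so lane 5 = 5.
lane 3, lane 4, lane 8 share exactly the 3 values {1, 2, 6}; by pigeonhole those values go to them, so strike 1, 2, 6 from lane 6, lane 7.
Determined: lane 1=8, lane 2=3, lane 5=5. The other lanes each still have more than one consistent value. That makes 3.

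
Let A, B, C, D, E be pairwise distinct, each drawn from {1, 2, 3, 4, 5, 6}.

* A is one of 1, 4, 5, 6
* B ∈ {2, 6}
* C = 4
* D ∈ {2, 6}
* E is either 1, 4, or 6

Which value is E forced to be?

C has just one choice, so C = 4. Eliminate 4 elsewhere: A, E.
Among the 4 still-open variables, 5 fits only A (and all 4 values in {1, 2, 5, 6} must be used), so A = 5.
The 3 still-open variables together cover exactly {1, 2, 6} — 3 values for 3 variables — and 1 appears only in E's list, so E = 1.

1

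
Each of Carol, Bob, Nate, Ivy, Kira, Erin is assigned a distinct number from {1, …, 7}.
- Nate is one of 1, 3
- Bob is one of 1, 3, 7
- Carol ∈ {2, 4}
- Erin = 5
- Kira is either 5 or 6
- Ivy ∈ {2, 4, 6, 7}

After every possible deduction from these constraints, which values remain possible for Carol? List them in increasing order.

Erin's domain is down to {5}, so Erin = 5. Strike 5 from Kira.
That leaves Kira = 6. Strike 6 from Ivy.
No further eliminations apply; Carol can still be any of 2, 4.

2, 4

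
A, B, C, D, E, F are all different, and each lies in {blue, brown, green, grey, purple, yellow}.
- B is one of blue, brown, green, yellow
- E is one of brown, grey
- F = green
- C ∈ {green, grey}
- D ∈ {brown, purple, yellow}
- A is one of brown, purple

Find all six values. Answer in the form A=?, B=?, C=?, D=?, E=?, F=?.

F's domain is down to {green}, so F = green. Strike green from B, C.
That leaves C = grey. Strike grey from E.
E's domain is down to {brown}, so E = brown. Remove brown from A, B, D.
A has just one choice, so A = purple. Strike purple from D.
That leaves D = yellow. Eliminate yellow elsewhere: B.
B's domain is down to {blue}, so B = blue.

A=purple, B=blue, C=grey, D=yellow, E=brown, F=green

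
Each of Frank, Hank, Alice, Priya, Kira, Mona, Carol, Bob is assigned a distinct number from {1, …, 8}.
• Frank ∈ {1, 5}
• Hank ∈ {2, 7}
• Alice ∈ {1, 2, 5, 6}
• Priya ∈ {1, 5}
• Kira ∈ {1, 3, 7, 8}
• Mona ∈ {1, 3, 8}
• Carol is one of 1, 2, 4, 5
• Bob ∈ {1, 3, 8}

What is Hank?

2

The 8 variables draw from only 8 values {1, 2, 3, 4, 5, 6, 7, 8}, so each is used; only Carol can be 4, hence Carol = 4.
Among the 7 still-open variables, 6 fits only Alice (and all 7 values in {1, 2, 3, 5, 6, 7, 8} must be used), so Alice = 6.
Among the 6 still-open variables, 2 fits only Hank (and all 6 values in {1, 2, 3, 5, 7, 8} must be used), so Hank = 2.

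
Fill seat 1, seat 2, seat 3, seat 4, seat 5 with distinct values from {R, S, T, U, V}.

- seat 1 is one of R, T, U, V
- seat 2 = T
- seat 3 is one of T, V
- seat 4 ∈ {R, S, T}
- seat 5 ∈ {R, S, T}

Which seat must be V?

seat 3

seat 2 has just one choice, so seat 2 = T. So seat 1, seat 3, seat 4, seat 5 can't be T.
So V goes to seat 3.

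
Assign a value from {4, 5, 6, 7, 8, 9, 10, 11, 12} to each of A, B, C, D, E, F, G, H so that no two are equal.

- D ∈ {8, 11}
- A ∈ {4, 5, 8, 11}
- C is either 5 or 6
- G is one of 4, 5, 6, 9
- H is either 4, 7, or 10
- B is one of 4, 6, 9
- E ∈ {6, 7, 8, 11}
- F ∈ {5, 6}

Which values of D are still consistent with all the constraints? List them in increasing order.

The 8 variables together cover exactly {4, 5, 6, 7, 8, 9, 10, 11} — 8 values for 8 variables — and 10 appears only in H's list, so H = 10.
The 7 still-open variables together cover exactly {4, 5, 6, 7, 8, 9, 11} — 7 values for 7 variables — and 7 appears only in E's list, so E = 7.
The 2 variables C and F are confined to {5, 6}, which locks those values in; drop them from A, B, G.
The 2 variables B and G are confined to {4, 9}, which locks those values in; drop them from A.
No further eliminations apply; D can still be any of 8, 11.

8, 11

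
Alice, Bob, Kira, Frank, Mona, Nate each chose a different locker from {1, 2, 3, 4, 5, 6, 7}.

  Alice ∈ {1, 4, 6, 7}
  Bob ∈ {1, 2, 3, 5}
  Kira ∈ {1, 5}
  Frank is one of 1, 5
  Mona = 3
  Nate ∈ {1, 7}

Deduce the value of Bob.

Mona must be 3 (only option left). Eliminate 3 elsewhere: Bob.
Kira and Frank between them cover only {1, 5} — a naked pair. Remove those values from Alice, Bob, Nate.
So Bob = 2.

2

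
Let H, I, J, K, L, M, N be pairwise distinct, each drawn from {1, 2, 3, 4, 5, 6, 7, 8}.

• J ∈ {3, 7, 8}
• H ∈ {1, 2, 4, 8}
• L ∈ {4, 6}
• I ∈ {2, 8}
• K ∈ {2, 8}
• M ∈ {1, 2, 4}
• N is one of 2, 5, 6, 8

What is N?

I and K between them cover only {2, 8} — a naked pair. Remove those values from H, J, M, N.
The 2 variables H and M are confined to {1, 4}, which locks those values in; drop them from L.
That leaves L = 6. Strike 6 from N.
So N = 5.

5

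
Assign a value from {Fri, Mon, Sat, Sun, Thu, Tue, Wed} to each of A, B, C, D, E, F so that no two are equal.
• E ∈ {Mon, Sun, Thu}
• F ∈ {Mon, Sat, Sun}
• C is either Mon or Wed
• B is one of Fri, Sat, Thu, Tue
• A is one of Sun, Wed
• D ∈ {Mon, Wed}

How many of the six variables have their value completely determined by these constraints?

3

C and D share exactly the 2 values {Mon, Wed}; by pigeonhole those values go to them, so strike Mon, Wed from A, E, F.
A's domain is down to {Sun}, so A = Sun. So E, F can't be Sun.
That leaves E = Thu. Eliminate Thu elsewhere: B.
F must be Sat (only option left). Eliminate Sat elsewhere: B.
Determined: A=Sun, E=Thu, F=Sat. The other variables each still have more than one consistent value. That makes 3.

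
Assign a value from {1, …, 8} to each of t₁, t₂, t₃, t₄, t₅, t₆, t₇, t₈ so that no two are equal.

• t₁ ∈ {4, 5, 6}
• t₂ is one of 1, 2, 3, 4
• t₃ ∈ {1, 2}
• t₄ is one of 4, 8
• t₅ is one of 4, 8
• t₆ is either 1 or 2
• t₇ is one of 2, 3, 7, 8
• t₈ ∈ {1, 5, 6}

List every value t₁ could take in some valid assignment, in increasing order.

5, 6

Among the 8 variables, 7 fits only t₇ (and all 8 values in {1, 2, 3, 4, 5, 6, 7, 8} must be used), so t₇ = 7.
The 7 still-open variables draw from only 7 values {1, 2, 3, 4, 5, 6, 8}, so each is used; only t₂ can be 3, hence t₂ = 3.
The 2 variables t₃ and t₆ are confined to {1, 2}, which locks those values in; drop them from t₈.
The 2 variables t₄ and t₅ are confined to {4, 8}, which locks those values in; drop them from t₁.
No further eliminations apply; t₁ can still be any of 5, 6.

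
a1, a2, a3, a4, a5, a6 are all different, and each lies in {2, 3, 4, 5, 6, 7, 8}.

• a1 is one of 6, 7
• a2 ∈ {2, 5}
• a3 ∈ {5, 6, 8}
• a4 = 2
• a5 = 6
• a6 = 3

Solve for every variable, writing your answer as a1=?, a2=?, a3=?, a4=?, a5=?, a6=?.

a1=7, a2=5, a3=8, a4=2, a5=6, a6=3

a4 has just one choice, so a4 = 2. Strike 2 from a2.
a5 must be 6 (only option left). So a1, a3 can't be 6.
That leaves a6 = 3.
a1 must be 7 (only option left).
a2 must be 5 (only option left). So a3 can't be 5.
That leaves a3 = 8.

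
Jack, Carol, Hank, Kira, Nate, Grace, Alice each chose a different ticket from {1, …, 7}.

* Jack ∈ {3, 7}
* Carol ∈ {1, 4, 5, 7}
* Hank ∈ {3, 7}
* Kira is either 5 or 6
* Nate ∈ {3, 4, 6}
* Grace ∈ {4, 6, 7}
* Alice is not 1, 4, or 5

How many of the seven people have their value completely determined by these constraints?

3

The 7 variables draw from only 7 values {1, 2, 3, 4, 5, 6, 7}, so each is used; only Carol can be 1, hence Carol = 1.
The 6 still-open variables together cover exactly {2, 3, 4, 5, 6, 7} — 6 values for 6 variables — and 2 appears only in Alice's list, so Alice = 2.
The 5 still-open variables together cover exactly {3, 4, 5, 6, 7} — 5 values for 5 variables — and 5 appears only in Kira's list, so Kira = 5.
Jack and Hank share exactly the 2 values {3, 7}; by pigeonhole those values go to them, so strike 3, 7 from Nate, Grace.
Determined: Carol=1, Kira=5, Alice=2. The other people each still have more than one consistent value. That makes 3.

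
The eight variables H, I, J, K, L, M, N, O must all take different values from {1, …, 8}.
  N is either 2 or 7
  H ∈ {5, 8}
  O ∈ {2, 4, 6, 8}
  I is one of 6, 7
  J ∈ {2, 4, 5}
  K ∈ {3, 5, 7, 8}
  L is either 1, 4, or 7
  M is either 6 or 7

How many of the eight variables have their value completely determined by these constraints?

The 8 variables draw from only 8 values {1, 2, 3, 4, 5, 6, 7, 8}, so each is used; only L can be 1, hence L = 1.
The 7 still-open variables together cover exactly {2, 3, 4, 5, 6, 7, 8} — 7 values for 7 variables — and 3 appears only in K's list, so K = 3.
I and M between them cover only {6, 7} — a naked pair. Remove those values from N, O.
N's domain is down to {2}, so N = 2. Remove 2 from J, O.
Determined: K=3, L=1, N=2. The other variables each still have more than one consistent value. That makes 3.

3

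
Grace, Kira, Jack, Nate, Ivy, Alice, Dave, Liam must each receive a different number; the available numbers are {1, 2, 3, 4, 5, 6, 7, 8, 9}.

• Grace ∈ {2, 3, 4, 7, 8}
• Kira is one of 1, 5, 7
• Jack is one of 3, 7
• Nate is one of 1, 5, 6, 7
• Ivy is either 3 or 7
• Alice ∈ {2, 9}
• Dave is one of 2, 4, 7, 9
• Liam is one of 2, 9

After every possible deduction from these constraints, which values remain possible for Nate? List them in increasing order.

The 2 variables Jack and Ivy are confined to {3, 7}, which locks those values in; drop them from Grace, Kira, Nate, Dave.
Alice and Liam between them cover only {2, 9} — a naked pair. Remove those values from Grace, Dave.
That leaves Dave = 4. So Grace can't be 4.
Grace has just one choice, so Grace = 8.
No further eliminations apply; Nate can still be any of 1, 5, 6.

1, 5, 6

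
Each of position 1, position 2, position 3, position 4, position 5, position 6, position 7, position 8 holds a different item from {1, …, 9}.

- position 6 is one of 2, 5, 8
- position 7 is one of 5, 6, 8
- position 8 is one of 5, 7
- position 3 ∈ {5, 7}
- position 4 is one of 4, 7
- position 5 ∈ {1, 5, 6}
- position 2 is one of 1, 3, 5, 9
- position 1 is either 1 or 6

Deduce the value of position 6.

2

position 3 and position 8 between them cover only {5, 7} — a naked pair. Remove those values from position 2, position 4, position 5, position 6, position 7.
position 4 has just one choice, so position 4 = 4.
The 2 variables position 1 and position 5 are confined to {1, 6}, which locks those values in; drop them from position 2, position 7.
position 7 must be 8 (only option left). Strike 8 from position 6.
So position 6 = 2.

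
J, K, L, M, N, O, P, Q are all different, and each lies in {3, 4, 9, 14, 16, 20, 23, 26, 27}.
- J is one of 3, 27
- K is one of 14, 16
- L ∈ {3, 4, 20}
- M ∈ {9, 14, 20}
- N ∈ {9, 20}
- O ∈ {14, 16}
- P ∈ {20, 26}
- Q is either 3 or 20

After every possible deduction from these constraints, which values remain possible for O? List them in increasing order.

Among the 8 variables, 4 fits only L (and all 8 values in {3, 4, 9, 14, 16, 20, 26, 27} must be used), so L = 4.
Among the 7 still-open variables, 26 fits only P (and all 7 values in {3, 9, 14, 16, 20, 26, 27} must be used), so P = 26.
Among the 6 still-open variables, 27 fits only J (and all 6 values in {3, 9, 14, 16, 20, 27} must be used), so J = 27.
The 5 still-open variables together cover exactly {3, 9, 14, 16, 20} — 5 values for 5 variables — and 3 appears only in Q's list, so Q = 3.
K and O share exactly the 2 values {14, 16}; by pigeonhole those values go to them, so strike 14, 16 from M.
No further eliminations apply; O can still be any of 14, 16.

14, 16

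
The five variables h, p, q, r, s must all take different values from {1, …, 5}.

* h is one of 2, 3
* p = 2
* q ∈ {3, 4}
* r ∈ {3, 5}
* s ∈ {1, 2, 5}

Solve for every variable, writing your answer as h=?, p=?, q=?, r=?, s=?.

h=3, p=2, q=4, r=5, s=1

p has just one choice, so p = 2. Strike 2 from h, s.
That leaves h = 3. Remove 3 from q, r.
q must be 4 (only option left).
r must be 5 (only option left). Strike 5 from s.
s's domain is down to {1}, so s = 1.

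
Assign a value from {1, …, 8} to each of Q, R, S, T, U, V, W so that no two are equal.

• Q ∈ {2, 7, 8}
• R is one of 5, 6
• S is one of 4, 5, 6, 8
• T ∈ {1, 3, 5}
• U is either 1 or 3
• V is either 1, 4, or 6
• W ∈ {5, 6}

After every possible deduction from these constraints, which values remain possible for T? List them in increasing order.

1, 3

The 2 variables R and W are confined to {5, 6}, which locks those values in; drop them from S, T, V.
The 2 variables T and U are confined to {1, 3}, which locks those values in; drop them from V.
V's domain is down to {4}, so V = 4. So S can't be 4.
That leaves S = 8. Eliminate 8 elsewhere: Q.
No further eliminations apply; T can still be any of 1, 3.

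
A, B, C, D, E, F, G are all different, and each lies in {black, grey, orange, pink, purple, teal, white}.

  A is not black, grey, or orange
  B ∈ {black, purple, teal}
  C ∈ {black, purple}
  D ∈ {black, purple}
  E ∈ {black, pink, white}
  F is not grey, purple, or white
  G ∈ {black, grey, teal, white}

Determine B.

The 7 variables draw from only 7 values {black, grey, orange, pink, purple, teal, white}, so each is used; only G can be grey, hence G = grey.
The 6 still-open variables draw from only 6 values {black, orange, pink, purple, teal, white}, so each is used; only F can be orange, hence F = orange.
C and D between them cover only {black, purple} — a naked pair. Remove those values from A, B, E.
So B = teal.

teal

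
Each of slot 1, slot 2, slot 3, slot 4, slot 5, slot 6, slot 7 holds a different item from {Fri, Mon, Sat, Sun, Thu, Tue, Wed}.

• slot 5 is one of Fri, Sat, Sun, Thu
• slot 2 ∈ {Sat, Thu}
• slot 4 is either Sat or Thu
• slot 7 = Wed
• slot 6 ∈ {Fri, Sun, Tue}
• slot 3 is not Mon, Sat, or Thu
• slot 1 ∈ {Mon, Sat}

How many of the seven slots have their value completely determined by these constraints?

slot 7 has just one choice, so slot 7 = Wed. So slot 3 can't be Wed.
The 6 still-open variables draw from only 6 values {Fri, Mon, Sat, Sun, Thu, Tue}, so each is used; only slot 1 can be Mon, hence slot 1 = Mon.
The 2 variables slot 2 and slot 4 are confined to {Sat, Thu}, which locks those values in; drop them from slot 5.
Determined: slot 1=Mon, slot 7=Wed. The other slots each still have more than one consistent value. That makes 2.

2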